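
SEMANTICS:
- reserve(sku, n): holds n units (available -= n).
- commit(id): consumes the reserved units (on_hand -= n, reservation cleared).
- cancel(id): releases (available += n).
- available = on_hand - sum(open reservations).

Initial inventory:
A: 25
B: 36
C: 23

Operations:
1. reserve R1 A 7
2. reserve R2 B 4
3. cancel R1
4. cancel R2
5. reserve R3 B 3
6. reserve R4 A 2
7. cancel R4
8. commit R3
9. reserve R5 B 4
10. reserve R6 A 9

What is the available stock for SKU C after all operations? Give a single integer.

Answer: 23

Derivation:
Step 1: reserve R1 A 7 -> on_hand[A=25 B=36 C=23] avail[A=18 B=36 C=23] open={R1}
Step 2: reserve R2 B 4 -> on_hand[A=25 B=36 C=23] avail[A=18 B=32 C=23] open={R1,R2}
Step 3: cancel R1 -> on_hand[A=25 B=36 C=23] avail[A=25 B=32 C=23] open={R2}
Step 4: cancel R2 -> on_hand[A=25 B=36 C=23] avail[A=25 B=36 C=23] open={}
Step 5: reserve R3 B 3 -> on_hand[A=25 B=36 C=23] avail[A=25 B=33 C=23] open={R3}
Step 6: reserve R4 A 2 -> on_hand[A=25 B=36 C=23] avail[A=23 B=33 C=23] open={R3,R4}
Step 7: cancel R4 -> on_hand[A=25 B=36 C=23] avail[A=25 B=33 C=23] open={R3}
Step 8: commit R3 -> on_hand[A=25 B=33 C=23] avail[A=25 B=33 C=23] open={}
Step 9: reserve R5 B 4 -> on_hand[A=25 B=33 C=23] avail[A=25 B=29 C=23] open={R5}
Step 10: reserve R6 A 9 -> on_hand[A=25 B=33 C=23] avail[A=16 B=29 C=23] open={R5,R6}
Final available[C] = 23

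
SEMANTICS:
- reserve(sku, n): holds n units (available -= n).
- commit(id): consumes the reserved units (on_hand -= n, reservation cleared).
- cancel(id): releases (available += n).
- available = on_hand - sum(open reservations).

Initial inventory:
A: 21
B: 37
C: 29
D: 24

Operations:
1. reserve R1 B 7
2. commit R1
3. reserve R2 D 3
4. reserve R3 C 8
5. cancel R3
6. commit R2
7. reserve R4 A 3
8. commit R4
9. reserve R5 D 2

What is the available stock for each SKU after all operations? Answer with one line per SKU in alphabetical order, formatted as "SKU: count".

Answer: A: 18
B: 30
C: 29
D: 19

Derivation:
Step 1: reserve R1 B 7 -> on_hand[A=21 B=37 C=29 D=24] avail[A=21 B=30 C=29 D=24] open={R1}
Step 2: commit R1 -> on_hand[A=21 B=30 C=29 D=24] avail[A=21 B=30 C=29 D=24] open={}
Step 3: reserve R2 D 3 -> on_hand[A=21 B=30 C=29 D=24] avail[A=21 B=30 C=29 D=21] open={R2}
Step 4: reserve R3 C 8 -> on_hand[A=21 B=30 C=29 D=24] avail[A=21 B=30 C=21 D=21] open={R2,R3}
Step 5: cancel R3 -> on_hand[A=21 B=30 C=29 D=24] avail[A=21 B=30 C=29 D=21] open={R2}
Step 6: commit R2 -> on_hand[A=21 B=30 C=29 D=21] avail[A=21 B=30 C=29 D=21] open={}
Step 7: reserve R4 A 3 -> on_hand[A=21 B=30 C=29 D=21] avail[A=18 B=30 C=29 D=21] open={R4}
Step 8: commit R4 -> on_hand[A=18 B=30 C=29 D=21] avail[A=18 B=30 C=29 D=21] open={}
Step 9: reserve R5 D 2 -> on_hand[A=18 B=30 C=29 D=21] avail[A=18 B=30 C=29 D=19] open={R5}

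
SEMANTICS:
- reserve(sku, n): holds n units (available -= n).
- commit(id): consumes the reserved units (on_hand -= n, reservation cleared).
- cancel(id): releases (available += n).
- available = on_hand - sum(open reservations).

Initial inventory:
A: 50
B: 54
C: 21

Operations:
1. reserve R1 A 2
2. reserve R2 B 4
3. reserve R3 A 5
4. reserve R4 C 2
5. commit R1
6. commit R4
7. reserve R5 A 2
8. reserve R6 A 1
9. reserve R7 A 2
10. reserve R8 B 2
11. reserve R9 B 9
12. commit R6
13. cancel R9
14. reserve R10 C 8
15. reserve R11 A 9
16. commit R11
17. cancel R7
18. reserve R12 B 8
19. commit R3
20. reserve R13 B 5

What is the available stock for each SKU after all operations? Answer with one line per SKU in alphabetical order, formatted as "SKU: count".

Answer: A: 31
B: 35
C: 11

Derivation:
Step 1: reserve R1 A 2 -> on_hand[A=50 B=54 C=21] avail[A=48 B=54 C=21] open={R1}
Step 2: reserve R2 B 4 -> on_hand[A=50 B=54 C=21] avail[A=48 B=50 C=21] open={R1,R2}
Step 3: reserve R3 A 5 -> on_hand[A=50 B=54 C=21] avail[A=43 B=50 C=21] open={R1,R2,R3}
Step 4: reserve R4 C 2 -> on_hand[A=50 B=54 C=21] avail[A=43 B=50 C=19] open={R1,R2,R3,R4}
Step 5: commit R1 -> on_hand[A=48 B=54 C=21] avail[A=43 B=50 C=19] open={R2,R3,R4}
Step 6: commit R4 -> on_hand[A=48 B=54 C=19] avail[A=43 B=50 C=19] open={R2,R3}
Step 7: reserve R5 A 2 -> on_hand[A=48 B=54 C=19] avail[A=41 B=50 C=19] open={R2,R3,R5}
Step 8: reserve R6 A 1 -> on_hand[A=48 B=54 C=19] avail[A=40 B=50 C=19] open={R2,R3,R5,R6}
Step 9: reserve R7 A 2 -> on_hand[A=48 B=54 C=19] avail[A=38 B=50 C=19] open={R2,R3,R5,R6,R7}
Step 10: reserve R8 B 2 -> on_hand[A=48 B=54 C=19] avail[A=38 B=48 C=19] open={R2,R3,R5,R6,R7,R8}
Step 11: reserve R9 B 9 -> on_hand[A=48 B=54 C=19] avail[A=38 B=39 C=19] open={R2,R3,R5,R6,R7,R8,R9}
Step 12: commit R6 -> on_hand[A=47 B=54 C=19] avail[A=38 B=39 C=19] open={R2,R3,R5,R7,R8,R9}
Step 13: cancel R9 -> on_hand[A=47 B=54 C=19] avail[A=38 B=48 C=19] open={R2,R3,R5,R7,R8}
Step 14: reserve R10 C 8 -> on_hand[A=47 B=54 C=19] avail[A=38 B=48 C=11] open={R10,R2,R3,R5,R7,R8}
Step 15: reserve R11 A 9 -> on_hand[A=47 B=54 C=19] avail[A=29 B=48 C=11] open={R10,R11,R2,R3,R5,R7,R8}
Step 16: commit R11 -> on_hand[A=38 B=54 C=19] avail[A=29 B=48 C=11] open={R10,R2,R3,R5,R7,R8}
Step 17: cancel R7 -> on_hand[A=38 B=54 C=19] avail[A=31 B=48 C=11] open={R10,R2,R3,R5,R8}
Step 18: reserve R12 B 8 -> on_hand[A=38 B=54 C=19] avail[A=31 B=40 C=11] open={R10,R12,R2,R3,R5,R8}
Step 19: commit R3 -> on_hand[A=33 B=54 C=19] avail[A=31 B=40 C=11] open={R10,R12,R2,R5,R8}
Step 20: reserve R13 B 5 -> on_hand[A=33 B=54 C=19] avail[A=31 B=35 C=11] open={R10,R12,R13,R2,R5,R8}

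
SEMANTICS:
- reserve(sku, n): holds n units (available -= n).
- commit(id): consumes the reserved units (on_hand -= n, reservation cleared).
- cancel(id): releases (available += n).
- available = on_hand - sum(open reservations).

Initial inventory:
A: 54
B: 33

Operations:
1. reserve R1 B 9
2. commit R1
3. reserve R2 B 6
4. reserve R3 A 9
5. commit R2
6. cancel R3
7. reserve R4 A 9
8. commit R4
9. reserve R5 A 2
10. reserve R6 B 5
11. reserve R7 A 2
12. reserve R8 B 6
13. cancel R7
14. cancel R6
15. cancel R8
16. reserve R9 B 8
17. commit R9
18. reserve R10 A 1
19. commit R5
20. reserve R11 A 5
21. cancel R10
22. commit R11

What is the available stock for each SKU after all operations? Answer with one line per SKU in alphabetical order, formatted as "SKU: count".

Step 1: reserve R1 B 9 -> on_hand[A=54 B=33] avail[A=54 B=24] open={R1}
Step 2: commit R1 -> on_hand[A=54 B=24] avail[A=54 B=24] open={}
Step 3: reserve R2 B 6 -> on_hand[A=54 B=24] avail[A=54 B=18] open={R2}
Step 4: reserve R3 A 9 -> on_hand[A=54 B=24] avail[A=45 B=18] open={R2,R3}
Step 5: commit R2 -> on_hand[A=54 B=18] avail[A=45 B=18] open={R3}
Step 6: cancel R3 -> on_hand[A=54 B=18] avail[A=54 B=18] open={}
Step 7: reserve R4 A 9 -> on_hand[A=54 B=18] avail[A=45 B=18] open={R4}
Step 8: commit R4 -> on_hand[A=45 B=18] avail[A=45 B=18] open={}
Step 9: reserve R5 A 2 -> on_hand[A=45 B=18] avail[A=43 B=18] open={R5}
Step 10: reserve R6 B 5 -> on_hand[A=45 B=18] avail[A=43 B=13] open={R5,R6}
Step 11: reserve R7 A 2 -> on_hand[A=45 B=18] avail[A=41 B=13] open={R5,R6,R7}
Step 12: reserve R8 B 6 -> on_hand[A=45 B=18] avail[A=41 B=7] open={R5,R6,R7,R8}
Step 13: cancel R7 -> on_hand[A=45 B=18] avail[A=43 B=7] open={R5,R6,R8}
Step 14: cancel R6 -> on_hand[A=45 B=18] avail[A=43 B=12] open={R5,R8}
Step 15: cancel R8 -> on_hand[A=45 B=18] avail[A=43 B=18] open={R5}
Step 16: reserve R9 B 8 -> on_hand[A=45 B=18] avail[A=43 B=10] open={R5,R9}
Step 17: commit R9 -> on_hand[A=45 B=10] avail[A=43 B=10] open={R5}
Step 18: reserve R10 A 1 -> on_hand[A=45 B=10] avail[A=42 B=10] open={R10,R5}
Step 19: commit R5 -> on_hand[A=43 B=10] avail[A=42 B=10] open={R10}
Step 20: reserve R11 A 5 -> on_hand[A=43 B=10] avail[A=37 B=10] open={R10,R11}
Step 21: cancel R10 -> on_hand[A=43 B=10] avail[A=38 B=10] open={R11}
Step 22: commit R11 -> on_hand[A=38 B=10] avail[A=38 B=10] open={}

Answer: A: 38
B: 10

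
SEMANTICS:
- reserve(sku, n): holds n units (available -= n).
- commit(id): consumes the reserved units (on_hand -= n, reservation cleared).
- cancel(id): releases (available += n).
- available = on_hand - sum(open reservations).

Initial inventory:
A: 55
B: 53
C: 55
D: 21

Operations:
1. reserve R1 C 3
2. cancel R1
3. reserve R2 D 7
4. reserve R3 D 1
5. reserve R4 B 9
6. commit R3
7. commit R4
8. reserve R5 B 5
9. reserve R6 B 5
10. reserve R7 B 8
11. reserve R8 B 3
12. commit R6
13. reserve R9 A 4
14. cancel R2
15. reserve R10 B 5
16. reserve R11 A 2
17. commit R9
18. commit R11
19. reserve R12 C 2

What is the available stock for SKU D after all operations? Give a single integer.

Answer: 20

Derivation:
Step 1: reserve R1 C 3 -> on_hand[A=55 B=53 C=55 D=21] avail[A=55 B=53 C=52 D=21] open={R1}
Step 2: cancel R1 -> on_hand[A=55 B=53 C=55 D=21] avail[A=55 B=53 C=55 D=21] open={}
Step 3: reserve R2 D 7 -> on_hand[A=55 B=53 C=55 D=21] avail[A=55 B=53 C=55 D=14] open={R2}
Step 4: reserve R3 D 1 -> on_hand[A=55 B=53 C=55 D=21] avail[A=55 B=53 C=55 D=13] open={R2,R3}
Step 5: reserve R4 B 9 -> on_hand[A=55 B=53 C=55 D=21] avail[A=55 B=44 C=55 D=13] open={R2,R3,R4}
Step 6: commit R3 -> on_hand[A=55 B=53 C=55 D=20] avail[A=55 B=44 C=55 D=13] open={R2,R4}
Step 7: commit R4 -> on_hand[A=55 B=44 C=55 D=20] avail[A=55 B=44 C=55 D=13] open={R2}
Step 8: reserve R5 B 5 -> on_hand[A=55 B=44 C=55 D=20] avail[A=55 B=39 C=55 D=13] open={R2,R5}
Step 9: reserve R6 B 5 -> on_hand[A=55 B=44 C=55 D=20] avail[A=55 B=34 C=55 D=13] open={R2,R5,R6}
Step 10: reserve R7 B 8 -> on_hand[A=55 B=44 C=55 D=20] avail[A=55 B=26 C=55 D=13] open={R2,R5,R6,R7}
Step 11: reserve R8 B 3 -> on_hand[A=55 B=44 C=55 D=20] avail[A=55 B=23 C=55 D=13] open={R2,R5,R6,R7,R8}
Step 12: commit R6 -> on_hand[A=55 B=39 C=55 D=20] avail[A=55 B=23 C=55 D=13] open={R2,R5,R7,R8}
Step 13: reserve R9 A 4 -> on_hand[A=55 B=39 C=55 D=20] avail[A=51 B=23 C=55 D=13] open={R2,R5,R7,R8,R9}
Step 14: cancel R2 -> on_hand[A=55 B=39 C=55 D=20] avail[A=51 B=23 C=55 D=20] open={R5,R7,R8,R9}
Step 15: reserve R10 B 5 -> on_hand[A=55 B=39 C=55 D=20] avail[A=51 B=18 C=55 D=20] open={R10,R5,R7,R8,R9}
Step 16: reserve R11 A 2 -> on_hand[A=55 B=39 C=55 D=20] avail[A=49 B=18 C=55 D=20] open={R10,R11,R5,R7,R8,R9}
Step 17: commit R9 -> on_hand[A=51 B=39 C=55 D=20] avail[A=49 B=18 C=55 D=20] open={R10,R11,R5,R7,R8}
Step 18: commit R11 -> on_hand[A=49 B=39 C=55 D=20] avail[A=49 B=18 C=55 D=20] open={R10,R5,R7,R8}
Step 19: reserve R12 C 2 -> on_hand[A=49 B=39 C=55 D=20] avail[A=49 B=18 C=53 D=20] open={R10,R12,R5,R7,R8}
Final available[D] = 20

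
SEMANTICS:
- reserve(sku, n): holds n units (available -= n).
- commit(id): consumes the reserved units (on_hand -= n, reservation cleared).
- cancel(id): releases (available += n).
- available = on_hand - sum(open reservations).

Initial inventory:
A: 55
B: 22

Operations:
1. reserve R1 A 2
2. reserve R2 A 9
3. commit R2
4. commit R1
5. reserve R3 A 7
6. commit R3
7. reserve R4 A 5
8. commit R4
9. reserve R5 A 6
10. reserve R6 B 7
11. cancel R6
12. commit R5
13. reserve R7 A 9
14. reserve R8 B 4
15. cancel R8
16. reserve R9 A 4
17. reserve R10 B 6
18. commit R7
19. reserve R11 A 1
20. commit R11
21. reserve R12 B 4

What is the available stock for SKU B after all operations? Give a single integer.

Step 1: reserve R1 A 2 -> on_hand[A=55 B=22] avail[A=53 B=22] open={R1}
Step 2: reserve R2 A 9 -> on_hand[A=55 B=22] avail[A=44 B=22] open={R1,R2}
Step 3: commit R2 -> on_hand[A=46 B=22] avail[A=44 B=22] open={R1}
Step 4: commit R1 -> on_hand[A=44 B=22] avail[A=44 B=22] open={}
Step 5: reserve R3 A 7 -> on_hand[A=44 B=22] avail[A=37 B=22] open={R3}
Step 6: commit R3 -> on_hand[A=37 B=22] avail[A=37 B=22] open={}
Step 7: reserve R4 A 5 -> on_hand[A=37 B=22] avail[A=32 B=22] open={R4}
Step 8: commit R4 -> on_hand[A=32 B=22] avail[A=32 B=22] open={}
Step 9: reserve R5 A 6 -> on_hand[A=32 B=22] avail[A=26 B=22] open={R5}
Step 10: reserve R6 B 7 -> on_hand[A=32 B=22] avail[A=26 B=15] open={R5,R6}
Step 11: cancel R6 -> on_hand[A=32 B=22] avail[A=26 B=22] open={R5}
Step 12: commit R5 -> on_hand[A=26 B=22] avail[A=26 B=22] open={}
Step 13: reserve R7 A 9 -> on_hand[A=26 B=22] avail[A=17 B=22] open={R7}
Step 14: reserve R8 B 4 -> on_hand[A=26 B=22] avail[A=17 B=18] open={R7,R8}
Step 15: cancel R8 -> on_hand[A=26 B=22] avail[A=17 B=22] open={R7}
Step 16: reserve R9 A 4 -> on_hand[A=26 B=22] avail[A=13 B=22] open={R7,R9}
Step 17: reserve R10 B 6 -> on_hand[A=26 B=22] avail[A=13 B=16] open={R10,R7,R9}
Step 18: commit R7 -> on_hand[A=17 B=22] avail[A=13 B=16] open={R10,R9}
Step 19: reserve R11 A 1 -> on_hand[A=17 B=22] avail[A=12 B=16] open={R10,R11,R9}
Step 20: commit R11 -> on_hand[A=16 B=22] avail[A=12 B=16] open={R10,R9}
Step 21: reserve R12 B 4 -> on_hand[A=16 B=22] avail[A=12 B=12] open={R10,R12,R9}
Final available[B] = 12

Answer: 12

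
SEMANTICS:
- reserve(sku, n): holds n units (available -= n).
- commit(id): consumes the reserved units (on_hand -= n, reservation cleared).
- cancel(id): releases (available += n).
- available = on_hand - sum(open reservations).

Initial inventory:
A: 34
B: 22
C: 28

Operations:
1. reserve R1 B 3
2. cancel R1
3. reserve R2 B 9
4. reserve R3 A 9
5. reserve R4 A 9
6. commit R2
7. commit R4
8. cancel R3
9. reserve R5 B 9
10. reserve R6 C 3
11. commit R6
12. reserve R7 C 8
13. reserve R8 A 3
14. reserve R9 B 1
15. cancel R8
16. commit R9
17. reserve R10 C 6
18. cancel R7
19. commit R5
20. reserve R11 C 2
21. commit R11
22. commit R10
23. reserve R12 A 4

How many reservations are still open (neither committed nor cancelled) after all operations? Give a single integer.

Answer: 1

Derivation:
Step 1: reserve R1 B 3 -> on_hand[A=34 B=22 C=28] avail[A=34 B=19 C=28] open={R1}
Step 2: cancel R1 -> on_hand[A=34 B=22 C=28] avail[A=34 B=22 C=28] open={}
Step 3: reserve R2 B 9 -> on_hand[A=34 B=22 C=28] avail[A=34 B=13 C=28] open={R2}
Step 4: reserve R3 A 9 -> on_hand[A=34 B=22 C=28] avail[A=25 B=13 C=28] open={R2,R3}
Step 5: reserve R4 A 9 -> on_hand[A=34 B=22 C=28] avail[A=16 B=13 C=28] open={R2,R3,R4}
Step 6: commit R2 -> on_hand[A=34 B=13 C=28] avail[A=16 B=13 C=28] open={R3,R4}
Step 7: commit R4 -> on_hand[A=25 B=13 C=28] avail[A=16 B=13 C=28] open={R3}
Step 8: cancel R3 -> on_hand[A=25 B=13 C=28] avail[A=25 B=13 C=28] open={}
Step 9: reserve R5 B 9 -> on_hand[A=25 B=13 C=28] avail[A=25 B=4 C=28] open={R5}
Step 10: reserve R6 C 3 -> on_hand[A=25 B=13 C=28] avail[A=25 B=4 C=25] open={R5,R6}
Step 11: commit R6 -> on_hand[A=25 B=13 C=25] avail[A=25 B=4 C=25] open={R5}
Step 12: reserve R7 C 8 -> on_hand[A=25 B=13 C=25] avail[A=25 B=4 C=17] open={R5,R7}
Step 13: reserve R8 A 3 -> on_hand[A=25 B=13 C=25] avail[A=22 B=4 C=17] open={R5,R7,R8}
Step 14: reserve R9 B 1 -> on_hand[A=25 B=13 C=25] avail[A=22 B=3 C=17] open={R5,R7,R8,R9}
Step 15: cancel R8 -> on_hand[A=25 B=13 C=25] avail[A=25 B=3 C=17] open={R5,R7,R9}
Step 16: commit R9 -> on_hand[A=25 B=12 C=25] avail[A=25 B=3 C=17] open={R5,R7}
Step 17: reserve R10 C 6 -> on_hand[A=25 B=12 C=25] avail[A=25 B=3 C=11] open={R10,R5,R7}
Step 18: cancel R7 -> on_hand[A=25 B=12 C=25] avail[A=25 B=3 C=19] open={R10,R5}
Step 19: commit R5 -> on_hand[A=25 B=3 C=25] avail[A=25 B=3 C=19] open={R10}
Step 20: reserve R11 C 2 -> on_hand[A=25 B=3 C=25] avail[A=25 B=3 C=17] open={R10,R11}
Step 21: commit R11 -> on_hand[A=25 B=3 C=23] avail[A=25 B=3 C=17] open={R10}
Step 22: commit R10 -> on_hand[A=25 B=3 C=17] avail[A=25 B=3 C=17] open={}
Step 23: reserve R12 A 4 -> on_hand[A=25 B=3 C=17] avail[A=21 B=3 C=17] open={R12}
Open reservations: ['R12'] -> 1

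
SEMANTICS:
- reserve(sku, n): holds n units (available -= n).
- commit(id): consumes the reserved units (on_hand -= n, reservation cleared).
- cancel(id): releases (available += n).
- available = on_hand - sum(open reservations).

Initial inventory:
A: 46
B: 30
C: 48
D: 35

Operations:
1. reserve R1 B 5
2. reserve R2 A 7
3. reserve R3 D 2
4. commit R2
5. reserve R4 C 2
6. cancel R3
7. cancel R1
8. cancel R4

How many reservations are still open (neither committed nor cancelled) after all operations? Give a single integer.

Step 1: reserve R1 B 5 -> on_hand[A=46 B=30 C=48 D=35] avail[A=46 B=25 C=48 D=35] open={R1}
Step 2: reserve R2 A 7 -> on_hand[A=46 B=30 C=48 D=35] avail[A=39 B=25 C=48 D=35] open={R1,R2}
Step 3: reserve R3 D 2 -> on_hand[A=46 B=30 C=48 D=35] avail[A=39 B=25 C=48 D=33] open={R1,R2,R3}
Step 4: commit R2 -> on_hand[A=39 B=30 C=48 D=35] avail[A=39 B=25 C=48 D=33] open={R1,R3}
Step 5: reserve R4 C 2 -> on_hand[A=39 B=30 C=48 D=35] avail[A=39 B=25 C=46 D=33] open={R1,R3,R4}
Step 6: cancel R3 -> on_hand[A=39 B=30 C=48 D=35] avail[A=39 B=25 C=46 D=35] open={R1,R4}
Step 7: cancel R1 -> on_hand[A=39 B=30 C=48 D=35] avail[A=39 B=30 C=46 D=35] open={R4}
Step 8: cancel R4 -> on_hand[A=39 B=30 C=48 D=35] avail[A=39 B=30 C=48 D=35] open={}
Open reservations: [] -> 0

Answer: 0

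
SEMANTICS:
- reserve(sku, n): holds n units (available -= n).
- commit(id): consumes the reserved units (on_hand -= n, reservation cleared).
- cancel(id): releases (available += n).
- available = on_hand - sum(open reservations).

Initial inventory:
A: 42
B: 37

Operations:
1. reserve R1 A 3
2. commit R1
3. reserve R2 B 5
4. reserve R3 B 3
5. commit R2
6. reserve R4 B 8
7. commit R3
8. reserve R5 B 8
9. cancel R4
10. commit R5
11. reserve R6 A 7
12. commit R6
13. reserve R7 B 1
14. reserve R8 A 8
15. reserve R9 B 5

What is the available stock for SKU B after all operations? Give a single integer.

Step 1: reserve R1 A 3 -> on_hand[A=42 B=37] avail[A=39 B=37] open={R1}
Step 2: commit R1 -> on_hand[A=39 B=37] avail[A=39 B=37] open={}
Step 3: reserve R2 B 5 -> on_hand[A=39 B=37] avail[A=39 B=32] open={R2}
Step 4: reserve R3 B 3 -> on_hand[A=39 B=37] avail[A=39 B=29] open={R2,R3}
Step 5: commit R2 -> on_hand[A=39 B=32] avail[A=39 B=29] open={R3}
Step 6: reserve R4 B 8 -> on_hand[A=39 B=32] avail[A=39 B=21] open={R3,R4}
Step 7: commit R3 -> on_hand[A=39 B=29] avail[A=39 B=21] open={R4}
Step 8: reserve R5 B 8 -> on_hand[A=39 B=29] avail[A=39 B=13] open={R4,R5}
Step 9: cancel R4 -> on_hand[A=39 B=29] avail[A=39 B=21] open={R5}
Step 10: commit R5 -> on_hand[A=39 B=21] avail[A=39 B=21] open={}
Step 11: reserve R6 A 7 -> on_hand[A=39 B=21] avail[A=32 B=21] open={R6}
Step 12: commit R6 -> on_hand[A=32 B=21] avail[A=32 B=21] open={}
Step 13: reserve R7 B 1 -> on_hand[A=32 B=21] avail[A=32 B=20] open={R7}
Step 14: reserve R8 A 8 -> on_hand[A=32 B=21] avail[A=24 B=20] open={R7,R8}
Step 15: reserve R9 B 5 -> on_hand[A=32 B=21] avail[A=24 B=15] open={R7,R8,R9}
Final available[B] = 15

Answer: 15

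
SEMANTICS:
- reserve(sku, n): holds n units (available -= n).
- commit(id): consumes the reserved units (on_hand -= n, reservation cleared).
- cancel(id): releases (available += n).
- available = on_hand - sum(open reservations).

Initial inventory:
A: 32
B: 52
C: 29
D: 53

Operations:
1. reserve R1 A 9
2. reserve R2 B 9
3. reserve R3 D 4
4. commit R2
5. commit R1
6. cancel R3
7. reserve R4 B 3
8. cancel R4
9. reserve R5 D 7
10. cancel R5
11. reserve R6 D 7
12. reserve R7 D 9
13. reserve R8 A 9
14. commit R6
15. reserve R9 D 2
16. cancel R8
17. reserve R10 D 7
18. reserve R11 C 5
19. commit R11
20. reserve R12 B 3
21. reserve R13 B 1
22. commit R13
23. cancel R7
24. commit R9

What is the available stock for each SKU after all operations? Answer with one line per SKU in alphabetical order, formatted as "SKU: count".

Answer: A: 23
B: 39
C: 24
D: 37

Derivation:
Step 1: reserve R1 A 9 -> on_hand[A=32 B=52 C=29 D=53] avail[A=23 B=52 C=29 D=53] open={R1}
Step 2: reserve R2 B 9 -> on_hand[A=32 B=52 C=29 D=53] avail[A=23 B=43 C=29 D=53] open={R1,R2}
Step 3: reserve R3 D 4 -> on_hand[A=32 B=52 C=29 D=53] avail[A=23 B=43 C=29 D=49] open={R1,R2,R3}
Step 4: commit R2 -> on_hand[A=32 B=43 C=29 D=53] avail[A=23 B=43 C=29 D=49] open={R1,R3}
Step 5: commit R1 -> on_hand[A=23 B=43 C=29 D=53] avail[A=23 B=43 C=29 D=49] open={R3}
Step 6: cancel R3 -> on_hand[A=23 B=43 C=29 D=53] avail[A=23 B=43 C=29 D=53] open={}
Step 7: reserve R4 B 3 -> on_hand[A=23 B=43 C=29 D=53] avail[A=23 B=40 C=29 D=53] open={R4}
Step 8: cancel R4 -> on_hand[A=23 B=43 C=29 D=53] avail[A=23 B=43 C=29 D=53] open={}
Step 9: reserve R5 D 7 -> on_hand[A=23 B=43 C=29 D=53] avail[A=23 B=43 C=29 D=46] open={R5}
Step 10: cancel R5 -> on_hand[A=23 B=43 C=29 D=53] avail[A=23 B=43 C=29 D=53] open={}
Step 11: reserve R6 D 7 -> on_hand[A=23 B=43 C=29 D=53] avail[A=23 B=43 C=29 D=46] open={R6}
Step 12: reserve R7 D 9 -> on_hand[A=23 B=43 C=29 D=53] avail[A=23 B=43 C=29 D=37] open={R6,R7}
Step 13: reserve R8 A 9 -> on_hand[A=23 B=43 C=29 D=53] avail[A=14 B=43 C=29 D=37] open={R6,R7,R8}
Step 14: commit R6 -> on_hand[A=23 B=43 C=29 D=46] avail[A=14 B=43 C=29 D=37] open={R7,R8}
Step 15: reserve R9 D 2 -> on_hand[A=23 B=43 C=29 D=46] avail[A=14 B=43 C=29 D=35] open={R7,R8,R9}
Step 16: cancel R8 -> on_hand[A=23 B=43 C=29 D=46] avail[A=23 B=43 C=29 D=35] open={R7,R9}
Step 17: reserve R10 D 7 -> on_hand[A=23 B=43 C=29 D=46] avail[A=23 B=43 C=29 D=28] open={R10,R7,R9}
Step 18: reserve R11 C 5 -> on_hand[A=23 B=43 C=29 D=46] avail[A=23 B=43 C=24 D=28] open={R10,R11,R7,R9}
Step 19: commit R11 -> on_hand[A=23 B=43 C=24 D=46] avail[A=23 B=43 C=24 D=28] open={R10,R7,R9}
Step 20: reserve R12 B 3 -> on_hand[A=23 B=43 C=24 D=46] avail[A=23 B=40 C=24 D=28] open={R10,R12,R7,R9}
Step 21: reserve R13 B 1 -> on_hand[A=23 B=43 C=24 D=46] avail[A=23 B=39 C=24 D=28] open={R10,R12,R13,R7,R9}
Step 22: commit R13 -> on_hand[A=23 B=42 C=24 D=46] avail[A=23 B=39 C=24 D=28] open={R10,R12,R7,R9}
Step 23: cancel R7 -> on_hand[A=23 B=42 C=24 D=46] avail[A=23 B=39 C=24 D=37] open={R10,R12,R9}
Step 24: commit R9 -> on_hand[A=23 B=42 C=24 D=44] avail[A=23 B=39 C=24 D=37] open={R10,R12}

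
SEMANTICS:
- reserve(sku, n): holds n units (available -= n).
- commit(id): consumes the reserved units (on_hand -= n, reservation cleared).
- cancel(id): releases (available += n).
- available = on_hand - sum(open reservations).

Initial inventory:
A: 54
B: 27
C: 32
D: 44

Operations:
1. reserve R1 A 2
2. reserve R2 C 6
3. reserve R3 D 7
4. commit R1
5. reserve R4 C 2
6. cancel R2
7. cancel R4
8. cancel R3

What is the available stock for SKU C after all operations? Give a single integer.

Step 1: reserve R1 A 2 -> on_hand[A=54 B=27 C=32 D=44] avail[A=52 B=27 C=32 D=44] open={R1}
Step 2: reserve R2 C 6 -> on_hand[A=54 B=27 C=32 D=44] avail[A=52 B=27 C=26 D=44] open={R1,R2}
Step 3: reserve R3 D 7 -> on_hand[A=54 B=27 C=32 D=44] avail[A=52 B=27 C=26 D=37] open={R1,R2,R3}
Step 4: commit R1 -> on_hand[A=52 B=27 C=32 D=44] avail[A=52 B=27 C=26 D=37] open={R2,R3}
Step 5: reserve R4 C 2 -> on_hand[A=52 B=27 C=32 D=44] avail[A=52 B=27 C=24 D=37] open={R2,R3,R4}
Step 6: cancel R2 -> on_hand[A=52 B=27 C=32 D=44] avail[A=52 B=27 C=30 D=37] open={R3,R4}
Step 7: cancel R4 -> on_hand[A=52 B=27 C=32 D=44] avail[A=52 B=27 C=32 D=37] open={R3}
Step 8: cancel R3 -> on_hand[A=52 B=27 C=32 D=44] avail[A=52 B=27 C=32 D=44] open={}
Final available[C] = 32

Answer: 32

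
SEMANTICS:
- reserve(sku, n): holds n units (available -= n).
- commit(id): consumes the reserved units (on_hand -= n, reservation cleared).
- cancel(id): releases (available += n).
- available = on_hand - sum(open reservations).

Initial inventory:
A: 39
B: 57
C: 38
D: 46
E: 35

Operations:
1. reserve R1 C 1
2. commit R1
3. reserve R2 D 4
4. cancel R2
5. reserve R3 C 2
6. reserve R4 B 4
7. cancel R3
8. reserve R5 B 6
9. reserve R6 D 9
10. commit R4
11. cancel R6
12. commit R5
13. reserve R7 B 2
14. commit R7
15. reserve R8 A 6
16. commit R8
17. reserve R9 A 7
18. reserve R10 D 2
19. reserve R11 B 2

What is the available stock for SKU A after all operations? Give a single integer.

Answer: 26

Derivation:
Step 1: reserve R1 C 1 -> on_hand[A=39 B=57 C=38 D=46 E=35] avail[A=39 B=57 C=37 D=46 E=35] open={R1}
Step 2: commit R1 -> on_hand[A=39 B=57 C=37 D=46 E=35] avail[A=39 B=57 C=37 D=46 E=35] open={}
Step 3: reserve R2 D 4 -> on_hand[A=39 B=57 C=37 D=46 E=35] avail[A=39 B=57 C=37 D=42 E=35] open={R2}
Step 4: cancel R2 -> on_hand[A=39 B=57 C=37 D=46 E=35] avail[A=39 B=57 C=37 D=46 E=35] open={}
Step 5: reserve R3 C 2 -> on_hand[A=39 B=57 C=37 D=46 E=35] avail[A=39 B=57 C=35 D=46 E=35] open={R3}
Step 6: reserve R4 B 4 -> on_hand[A=39 B=57 C=37 D=46 E=35] avail[A=39 B=53 C=35 D=46 E=35] open={R3,R4}
Step 7: cancel R3 -> on_hand[A=39 B=57 C=37 D=46 E=35] avail[A=39 B=53 C=37 D=46 E=35] open={R4}
Step 8: reserve R5 B 6 -> on_hand[A=39 B=57 C=37 D=46 E=35] avail[A=39 B=47 C=37 D=46 E=35] open={R4,R5}
Step 9: reserve R6 D 9 -> on_hand[A=39 B=57 C=37 D=46 E=35] avail[A=39 B=47 C=37 D=37 E=35] open={R4,R5,R6}
Step 10: commit R4 -> on_hand[A=39 B=53 C=37 D=46 E=35] avail[A=39 B=47 C=37 D=37 E=35] open={R5,R6}
Step 11: cancel R6 -> on_hand[A=39 B=53 C=37 D=46 E=35] avail[A=39 B=47 C=37 D=46 E=35] open={R5}
Step 12: commit R5 -> on_hand[A=39 B=47 C=37 D=46 E=35] avail[A=39 B=47 C=37 D=46 E=35] open={}
Step 13: reserve R7 B 2 -> on_hand[A=39 B=47 C=37 D=46 E=35] avail[A=39 B=45 C=37 D=46 E=35] open={R7}
Step 14: commit R7 -> on_hand[A=39 B=45 C=37 D=46 E=35] avail[A=39 B=45 C=37 D=46 E=35] open={}
Step 15: reserve R8 A 6 -> on_hand[A=39 B=45 C=37 D=46 E=35] avail[A=33 B=45 C=37 D=46 E=35] open={R8}
Step 16: commit R8 -> on_hand[A=33 B=45 C=37 D=46 E=35] avail[A=33 B=45 C=37 D=46 E=35] open={}
Step 17: reserve R9 A 7 -> on_hand[A=33 B=45 C=37 D=46 E=35] avail[A=26 B=45 C=37 D=46 E=35] open={R9}
Step 18: reserve R10 D 2 -> on_hand[A=33 B=45 C=37 D=46 E=35] avail[A=26 B=45 C=37 D=44 E=35] open={R10,R9}
Step 19: reserve R11 B 2 -> on_hand[A=33 B=45 C=37 D=46 E=35] avail[A=26 B=43 C=37 D=44 E=35] open={R10,R11,R9}
Final available[A] = 26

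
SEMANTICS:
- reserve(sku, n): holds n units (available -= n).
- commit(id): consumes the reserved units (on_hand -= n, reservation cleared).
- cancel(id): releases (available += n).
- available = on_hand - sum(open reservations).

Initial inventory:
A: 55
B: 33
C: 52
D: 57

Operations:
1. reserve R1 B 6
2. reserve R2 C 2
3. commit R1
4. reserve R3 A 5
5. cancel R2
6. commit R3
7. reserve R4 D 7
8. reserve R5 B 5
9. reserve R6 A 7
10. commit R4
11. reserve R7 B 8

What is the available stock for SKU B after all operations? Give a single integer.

Answer: 14

Derivation:
Step 1: reserve R1 B 6 -> on_hand[A=55 B=33 C=52 D=57] avail[A=55 B=27 C=52 D=57] open={R1}
Step 2: reserve R2 C 2 -> on_hand[A=55 B=33 C=52 D=57] avail[A=55 B=27 C=50 D=57] open={R1,R2}
Step 3: commit R1 -> on_hand[A=55 B=27 C=52 D=57] avail[A=55 B=27 C=50 D=57] open={R2}
Step 4: reserve R3 A 5 -> on_hand[A=55 B=27 C=52 D=57] avail[A=50 B=27 C=50 D=57] open={R2,R3}
Step 5: cancel R2 -> on_hand[A=55 B=27 C=52 D=57] avail[A=50 B=27 C=52 D=57] open={R3}
Step 6: commit R3 -> on_hand[A=50 B=27 C=52 D=57] avail[A=50 B=27 C=52 D=57] open={}
Step 7: reserve R4 D 7 -> on_hand[A=50 B=27 C=52 D=57] avail[A=50 B=27 C=52 D=50] open={R4}
Step 8: reserve R5 B 5 -> on_hand[A=50 B=27 C=52 D=57] avail[A=50 B=22 C=52 D=50] open={R4,R5}
Step 9: reserve R6 A 7 -> on_hand[A=50 B=27 C=52 D=57] avail[A=43 B=22 C=52 D=50] open={R4,R5,R6}
Step 10: commit R4 -> on_hand[A=50 B=27 C=52 D=50] avail[A=43 B=22 C=52 D=50] open={R5,R6}
Step 11: reserve R7 B 8 -> on_hand[A=50 B=27 C=52 D=50] avail[A=43 B=14 C=52 D=50] open={R5,R6,R7}
Final available[B] = 14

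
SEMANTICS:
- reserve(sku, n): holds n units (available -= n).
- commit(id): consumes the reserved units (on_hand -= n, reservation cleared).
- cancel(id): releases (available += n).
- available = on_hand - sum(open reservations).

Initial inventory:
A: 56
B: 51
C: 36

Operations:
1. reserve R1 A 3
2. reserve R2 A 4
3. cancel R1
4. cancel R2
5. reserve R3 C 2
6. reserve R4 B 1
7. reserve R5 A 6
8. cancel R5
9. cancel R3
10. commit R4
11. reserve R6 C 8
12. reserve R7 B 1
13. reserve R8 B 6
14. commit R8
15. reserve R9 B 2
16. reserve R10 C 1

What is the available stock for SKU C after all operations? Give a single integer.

Answer: 27

Derivation:
Step 1: reserve R1 A 3 -> on_hand[A=56 B=51 C=36] avail[A=53 B=51 C=36] open={R1}
Step 2: reserve R2 A 4 -> on_hand[A=56 B=51 C=36] avail[A=49 B=51 C=36] open={R1,R2}
Step 3: cancel R1 -> on_hand[A=56 B=51 C=36] avail[A=52 B=51 C=36] open={R2}
Step 4: cancel R2 -> on_hand[A=56 B=51 C=36] avail[A=56 B=51 C=36] open={}
Step 5: reserve R3 C 2 -> on_hand[A=56 B=51 C=36] avail[A=56 B=51 C=34] open={R3}
Step 6: reserve R4 B 1 -> on_hand[A=56 B=51 C=36] avail[A=56 B=50 C=34] open={R3,R4}
Step 7: reserve R5 A 6 -> on_hand[A=56 B=51 C=36] avail[A=50 B=50 C=34] open={R3,R4,R5}
Step 8: cancel R5 -> on_hand[A=56 B=51 C=36] avail[A=56 B=50 C=34] open={R3,R4}
Step 9: cancel R3 -> on_hand[A=56 B=51 C=36] avail[A=56 B=50 C=36] open={R4}
Step 10: commit R4 -> on_hand[A=56 B=50 C=36] avail[A=56 B=50 C=36] open={}
Step 11: reserve R6 C 8 -> on_hand[A=56 B=50 C=36] avail[A=56 B=50 C=28] open={R6}
Step 12: reserve R7 B 1 -> on_hand[A=56 B=50 C=36] avail[A=56 B=49 C=28] open={R6,R7}
Step 13: reserve R8 B 6 -> on_hand[A=56 B=50 C=36] avail[A=56 B=43 C=28] open={R6,R7,R8}
Step 14: commit R8 -> on_hand[A=56 B=44 C=36] avail[A=56 B=43 C=28] open={R6,R7}
Step 15: reserve R9 B 2 -> on_hand[A=56 B=44 C=36] avail[A=56 B=41 C=28] open={R6,R7,R9}
Step 16: reserve R10 C 1 -> on_hand[A=56 B=44 C=36] avail[A=56 B=41 C=27] open={R10,R6,R7,R9}
Final available[C] = 27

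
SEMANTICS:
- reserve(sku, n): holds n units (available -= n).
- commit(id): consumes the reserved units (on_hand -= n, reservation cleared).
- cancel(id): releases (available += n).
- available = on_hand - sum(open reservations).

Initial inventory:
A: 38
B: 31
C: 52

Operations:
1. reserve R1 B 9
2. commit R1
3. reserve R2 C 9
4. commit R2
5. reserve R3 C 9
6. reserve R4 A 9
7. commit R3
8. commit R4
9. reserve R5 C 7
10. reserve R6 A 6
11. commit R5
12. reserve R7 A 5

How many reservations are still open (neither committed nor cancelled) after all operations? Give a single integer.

Step 1: reserve R1 B 9 -> on_hand[A=38 B=31 C=52] avail[A=38 B=22 C=52] open={R1}
Step 2: commit R1 -> on_hand[A=38 B=22 C=52] avail[A=38 B=22 C=52] open={}
Step 3: reserve R2 C 9 -> on_hand[A=38 B=22 C=52] avail[A=38 B=22 C=43] open={R2}
Step 4: commit R2 -> on_hand[A=38 B=22 C=43] avail[A=38 B=22 C=43] open={}
Step 5: reserve R3 C 9 -> on_hand[A=38 B=22 C=43] avail[A=38 B=22 C=34] open={R3}
Step 6: reserve R4 A 9 -> on_hand[A=38 B=22 C=43] avail[A=29 B=22 C=34] open={R3,R4}
Step 7: commit R3 -> on_hand[A=38 B=22 C=34] avail[A=29 B=22 C=34] open={R4}
Step 8: commit R4 -> on_hand[A=29 B=22 C=34] avail[A=29 B=22 C=34] open={}
Step 9: reserve R5 C 7 -> on_hand[A=29 B=22 C=34] avail[A=29 B=22 C=27] open={R5}
Step 10: reserve R6 A 6 -> on_hand[A=29 B=22 C=34] avail[A=23 B=22 C=27] open={R5,R6}
Step 11: commit R5 -> on_hand[A=29 B=22 C=27] avail[A=23 B=22 C=27] open={R6}
Step 12: reserve R7 A 5 -> on_hand[A=29 B=22 C=27] avail[A=18 B=22 C=27] open={R6,R7}
Open reservations: ['R6', 'R7'] -> 2

Answer: 2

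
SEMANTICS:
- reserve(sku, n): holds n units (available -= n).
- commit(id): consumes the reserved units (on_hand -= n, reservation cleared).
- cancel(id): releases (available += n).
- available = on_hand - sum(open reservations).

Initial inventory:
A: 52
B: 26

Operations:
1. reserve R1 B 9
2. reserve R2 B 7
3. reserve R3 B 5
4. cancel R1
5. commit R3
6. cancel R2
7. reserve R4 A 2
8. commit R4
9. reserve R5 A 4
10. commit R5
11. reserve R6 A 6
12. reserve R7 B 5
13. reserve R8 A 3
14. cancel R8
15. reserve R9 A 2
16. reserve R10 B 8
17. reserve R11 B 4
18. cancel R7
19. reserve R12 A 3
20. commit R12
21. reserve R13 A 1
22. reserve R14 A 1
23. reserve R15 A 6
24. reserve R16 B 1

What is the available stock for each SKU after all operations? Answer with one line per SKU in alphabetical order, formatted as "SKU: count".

Answer: A: 27
B: 8

Derivation:
Step 1: reserve R1 B 9 -> on_hand[A=52 B=26] avail[A=52 B=17] open={R1}
Step 2: reserve R2 B 7 -> on_hand[A=52 B=26] avail[A=52 B=10] open={R1,R2}
Step 3: reserve R3 B 5 -> on_hand[A=52 B=26] avail[A=52 B=5] open={R1,R2,R3}
Step 4: cancel R1 -> on_hand[A=52 B=26] avail[A=52 B=14] open={R2,R3}
Step 5: commit R3 -> on_hand[A=52 B=21] avail[A=52 B=14] open={R2}
Step 6: cancel R2 -> on_hand[A=52 B=21] avail[A=52 B=21] open={}
Step 7: reserve R4 A 2 -> on_hand[A=52 B=21] avail[A=50 B=21] open={R4}
Step 8: commit R4 -> on_hand[A=50 B=21] avail[A=50 B=21] open={}
Step 9: reserve R5 A 4 -> on_hand[A=50 B=21] avail[A=46 B=21] open={R5}
Step 10: commit R5 -> on_hand[A=46 B=21] avail[A=46 B=21] open={}
Step 11: reserve R6 A 6 -> on_hand[A=46 B=21] avail[A=40 B=21] open={R6}
Step 12: reserve R7 B 5 -> on_hand[A=46 B=21] avail[A=40 B=16] open={R6,R7}
Step 13: reserve R8 A 3 -> on_hand[A=46 B=21] avail[A=37 B=16] open={R6,R7,R8}
Step 14: cancel R8 -> on_hand[A=46 B=21] avail[A=40 B=16] open={R6,R7}
Step 15: reserve R9 A 2 -> on_hand[A=46 B=21] avail[A=38 B=16] open={R6,R7,R9}
Step 16: reserve R10 B 8 -> on_hand[A=46 B=21] avail[A=38 B=8] open={R10,R6,R7,R9}
Step 17: reserve R11 B 4 -> on_hand[A=46 B=21] avail[A=38 B=4] open={R10,R11,R6,R7,R9}
Step 18: cancel R7 -> on_hand[A=46 B=21] avail[A=38 B=9] open={R10,R11,R6,R9}
Step 19: reserve R12 A 3 -> on_hand[A=46 B=21] avail[A=35 B=9] open={R10,R11,R12,R6,R9}
Step 20: commit R12 -> on_hand[A=43 B=21] avail[A=35 B=9] open={R10,R11,R6,R9}
Step 21: reserve R13 A 1 -> on_hand[A=43 B=21] avail[A=34 B=9] open={R10,R11,R13,R6,R9}
Step 22: reserve R14 A 1 -> on_hand[A=43 B=21] avail[A=33 B=9] open={R10,R11,R13,R14,R6,R9}
Step 23: reserve R15 A 6 -> on_hand[A=43 B=21] avail[A=27 B=9] open={R10,R11,R13,R14,R15,R6,R9}
Step 24: reserve R16 B 1 -> on_hand[A=43 B=21] avail[A=27 B=8] open={R10,R11,R13,R14,R15,R16,R6,R9}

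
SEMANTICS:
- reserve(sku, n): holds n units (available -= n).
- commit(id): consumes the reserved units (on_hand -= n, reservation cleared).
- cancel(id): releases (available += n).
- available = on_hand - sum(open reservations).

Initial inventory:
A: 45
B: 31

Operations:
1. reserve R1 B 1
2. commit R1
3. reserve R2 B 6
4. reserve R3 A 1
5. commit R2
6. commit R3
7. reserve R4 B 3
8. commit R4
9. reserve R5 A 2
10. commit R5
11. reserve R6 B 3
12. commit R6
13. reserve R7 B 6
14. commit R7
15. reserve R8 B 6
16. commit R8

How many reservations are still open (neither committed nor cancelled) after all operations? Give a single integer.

Answer: 0

Derivation:
Step 1: reserve R1 B 1 -> on_hand[A=45 B=31] avail[A=45 B=30] open={R1}
Step 2: commit R1 -> on_hand[A=45 B=30] avail[A=45 B=30] open={}
Step 3: reserve R2 B 6 -> on_hand[A=45 B=30] avail[A=45 B=24] open={R2}
Step 4: reserve R3 A 1 -> on_hand[A=45 B=30] avail[A=44 B=24] open={R2,R3}
Step 5: commit R2 -> on_hand[A=45 B=24] avail[A=44 B=24] open={R3}
Step 6: commit R3 -> on_hand[A=44 B=24] avail[A=44 B=24] open={}
Step 7: reserve R4 B 3 -> on_hand[A=44 B=24] avail[A=44 B=21] open={R4}
Step 8: commit R4 -> on_hand[A=44 B=21] avail[A=44 B=21] open={}
Step 9: reserve R5 A 2 -> on_hand[A=44 B=21] avail[A=42 B=21] open={R5}
Step 10: commit R5 -> on_hand[A=42 B=21] avail[A=42 B=21] open={}
Step 11: reserve R6 B 3 -> on_hand[A=42 B=21] avail[A=42 B=18] open={R6}
Step 12: commit R6 -> on_hand[A=42 B=18] avail[A=42 B=18] open={}
Step 13: reserve R7 B 6 -> on_hand[A=42 B=18] avail[A=42 B=12] open={R7}
Step 14: commit R7 -> on_hand[A=42 B=12] avail[A=42 B=12] open={}
Step 15: reserve R8 B 6 -> on_hand[A=42 B=12] avail[A=42 B=6] open={R8}
Step 16: commit R8 -> on_hand[A=42 B=6] avail[A=42 B=6] open={}
Open reservations: [] -> 0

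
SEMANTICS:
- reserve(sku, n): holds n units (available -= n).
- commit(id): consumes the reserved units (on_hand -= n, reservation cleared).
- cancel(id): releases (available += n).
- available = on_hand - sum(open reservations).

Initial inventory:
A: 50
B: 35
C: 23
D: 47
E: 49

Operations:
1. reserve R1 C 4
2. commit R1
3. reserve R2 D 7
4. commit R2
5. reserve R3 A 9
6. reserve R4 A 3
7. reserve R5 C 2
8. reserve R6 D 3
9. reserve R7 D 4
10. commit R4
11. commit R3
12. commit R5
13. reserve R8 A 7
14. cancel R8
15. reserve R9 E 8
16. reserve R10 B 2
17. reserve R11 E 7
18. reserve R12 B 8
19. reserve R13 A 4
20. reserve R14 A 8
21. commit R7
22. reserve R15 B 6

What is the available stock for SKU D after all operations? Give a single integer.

Step 1: reserve R1 C 4 -> on_hand[A=50 B=35 C=23 D=47 E=49] avail[A=50 B=35 C=19 D=47 E=49] open={R1}
Step 2: commit R1 -> on_hand[A=50 B=35 C=19 D=47 E=49] avail[A=50 B=35 C=19 D=47 E=49] open={}
Step 3: reserve R2 D 7 -> on_hand[A=50 B=35 C=19 D=47 E=49] avail[A=50 B=35 C=19 D=40 E=49] open={R2}
Step 4: commit R2 -> on_hand[A=50 B=35 C=19 D=40 E=49] avail[A=50 B=35 C=19 D=40 E=49] open={}
Step 5: reserve R3 A 9 -> on_hand[A=50 B=35 C=19 D=40 E=49] avail[A=41 B=35 C=19 D=40 E=49] open={R3}
Step 6: reserve R4 A 3 -> on_hand[A=50 B=35 C=19 D=40 E=49] avail[A=38 B=35 C=19 D=40 E=49] open={R3,R4}
Step 7: reserve R5 C 2 -> on_hand[A=50 B=35 C=19 D=40 E=49] avail[A=38 B=35 C=17 D=40 E=49] open={R3,R4,R5}
Step 8: reserve R6 D 3 -> on_hand[A=50 B=35 C=19 D=40 E=49] avail[A=38 B=35 C=17 D=37 E=49] open={R3,R4,R5,R6}
Step 9: reserve R7 D 4 -> on_hand[A=50 B=35 C=19 D=40 E=49] avail[A=38 B=35 C=17 D=33 E=49] open={R3,R4,R5,R6,R7}
Step 10: commit R4 -> on_hand[A=47 B=35 C=19 D=40 E=49] avail[A=38 B=35 C=17 D=33 E=49] open={R3,R5,R6,R7}
Step 11: commit R3 -> on_hand[A=38 B=35 C=19 D=40 E=49] avail[A=38 B=35 C=17 D=33 E=49] open={R5,R6,R7}
Step 12: commit R5 -> on_hand[A=38 B=35 C=17 D=40 E=49] avail[A=38 B=35 C=17 D=33 E=49] open={R6,R7}
Step 13: reserve R8 A 7 -> on_hand[A=38 B=35 C=17 D=40 E=49] avail[A=31 B=35 C=17 D=33 E=49] open={R6,R7,R8}
Step 14: cancel R8 -> on_hand[A=38 B=35 C=17 D=40 E=49] avail[A=38 B=35 C=17 D=33 E=49] open={R6,R7}
Step 15: reserve R9 E 8 -> on_hand[A=38 B=35 C=17 D=40 E=49] avail[A=38 B=35 C=17 D=33 E=41] open={R6,R7,R9}
Step 16: reserve R10 B 2 -> on_hand[A=38 B=35 C=17 D=40 E=49] avail[A=38 B=33 C=17 D=33 E=41] open={R10,R6,R7,R9}
Step 17: reserve R11 E 7 -> on_hand[A=38 B=35 C=17 D=40 E=49] avail[A=38 B=33 C=17 D=33 E=34] open={R10,R11,R6,R7,R9}
Step 18: reserve R12 B 8 -> on_hand[A=38 B=35 C=17 D=40 E=49] avail[A=38 B=25 C=17 D=33 E=34] open={R10,R11,R12,R6,R7,R9}
Step 19: reserve R13 A 4 -> on_hand[A=38 B=35 C=17 D=40 E=49] avail[A=34 B=25 C=17 D=33 E=34] open={R10,R11,R12,R13,R6,R7,R9}
Step 20: reserve R14 A 8 -> on_hand[A=38 B=35 C=17 D=40 E=49] avail[A=26 B=25 C=17 D=33 E=34] open={R10,R11,R12,R13,R14,R6,R7,R9}
Step 21: commit R7 -> on_hand[A=38 B=35 C=17 D=36 E=49] avail[A=26 B=25 C=17 D=33 E=34] open={R10,R11,R12,R13,R14,R6,R9}
Step 22: reserve R15 B 6 -> on_hand[A=38 B=35 C=17 D=36 E=49] avail[A=26 B=19 C=17 D=33 E=34] open={R10,R11,R12,R13,R14,R15,R6,R9}
Final available[D] = 33

Answer: 33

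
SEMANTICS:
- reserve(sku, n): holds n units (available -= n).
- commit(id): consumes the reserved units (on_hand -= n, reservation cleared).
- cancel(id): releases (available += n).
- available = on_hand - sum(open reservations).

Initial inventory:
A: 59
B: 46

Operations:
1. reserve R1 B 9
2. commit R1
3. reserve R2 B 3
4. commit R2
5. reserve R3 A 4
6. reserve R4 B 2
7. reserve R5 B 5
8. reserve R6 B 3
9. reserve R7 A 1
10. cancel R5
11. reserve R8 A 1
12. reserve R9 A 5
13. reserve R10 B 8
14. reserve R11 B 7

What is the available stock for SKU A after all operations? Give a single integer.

Answer: 48

Derivation:
Step 1: reserve R1 B 9 -> on_hand[A=59 B=46] avail[A=59 B=37] open={R1}
Step 2: commit R1 -> on_hand[A=59 B=37] avail[A=59 B=37] open={}
Step 3: reserve R2 B 3 -> on_hand[A=59 B=37] avail[A=59 B=34] open={R2}
Step 4: commit R2 -> on_hand[A=59 B=34] avail[A=59 B=34] open={}
Step 5: reserve R3 A 4 -> on_hand[A=59 B=34] avail[A=55 B=34] open={R3}
Step 6: reserve R4 B 2 -> on_hand[A=59 B=34] avail[A=55 B=32] open={R3,R4}
Step 7: reserve R5 B 5 -> on_hand[A=59 B=34] avail[A=55 B=27] open={R3,R4,R5}
Step 8: reserve R6 B 3 -> on_hand[A=59 B=34] avail[A=55 B=24] open={R3,R4,R5,R6}
Step 9: reserve R7 A 1 -> on_hand[A=59 B=34] avail[A=54 B=24] open={R3,R4,R5,R6,R7}
Step 10: cancel R5 -> on_hand[A=59 B=34] avail[A=54 B=29] open={R3,R4,R6,R7}
Step 11: reserve R8 A 1 -> on_hand[A=59 B=34] avail[A=53 B=29] open={R3,R4,R6,R7,R8}
Step 12: reserve R9 A 5 -> on_hand[A=59 B=34] avail[A=48 B=29] open={R3,R4,R6,R7,R8,R9}
Step 13: reserve R10 B 8 -> on_hand[A=59 B=34] avail[A=48 B=21] open={R10,R3,R4,R6,R7,R8,R9}
Step 14: reserve R11 B 7 -> on_hand[A=59 B=34] avail[A=48 B=14] open={R10,R11,R3,R4,R6,R7,R8,R9}
Final available[A] = 48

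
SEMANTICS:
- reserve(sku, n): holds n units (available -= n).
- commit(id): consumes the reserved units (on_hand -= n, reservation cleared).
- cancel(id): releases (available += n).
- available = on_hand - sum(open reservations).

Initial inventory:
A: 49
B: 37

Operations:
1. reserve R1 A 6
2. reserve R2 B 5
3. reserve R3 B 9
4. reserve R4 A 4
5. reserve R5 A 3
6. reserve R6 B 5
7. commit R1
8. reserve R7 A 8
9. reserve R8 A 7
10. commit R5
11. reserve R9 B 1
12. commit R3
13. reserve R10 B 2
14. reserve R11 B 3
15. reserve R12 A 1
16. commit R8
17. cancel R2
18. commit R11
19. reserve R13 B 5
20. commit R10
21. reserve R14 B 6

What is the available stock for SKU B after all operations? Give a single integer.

Answer: 6

Derivation:
Step 1: reserve R1 A 6 -> on_hand[A=49 B=37] avail[A=43 B=37] open={R1}
Step 2: reserve R2 B 5 -> on_hand[A=49 B=37] avail[A=43 B=32] open={R1,R2}
Step 3: reserve R3 B 9 -> on_hand[A=49 B=37] avail[A=43 B=23] open={R1,R2,R3}
Step 4: reserve R4 A 4 -> on_hand[A=49 B=37] avail[A=39 B=23] open={R1,R2,R3,R4}
Step 5: reserve R5 A 3 -> on_hand[A=49 B=37] avail[A=36 B=23] open={R1,R2,R3,R4,R5}
Step 6: reserve R6 B 5 -> on_hand[A=49 B=37] avail[A=36 B=18] open={R1,R2,R3,R4,R5,R6}
Step 7: commit R1 -> on_hand[A=43 B=37] avail[A=36 B=18] open={R2,R3,R4,R5,R6}
Step 8: reserve R7 A 8 -> on_hand[A=43 B=37] avail[A=28 B=18] open={R2,R3,R4,R5,R6,R7}
Step 9: reserve R8 A 7 -> on_hand[A=43 B=37] avail[A=21 B=18] open={R2,R3,R4,R5,R6,R7,R8}
Step 10: commit R5 -> on_hand[A=40 B=37] avail[A=21 B=18] open={R2,R3,R4,R6,R7,R8}
Step 11: reserve R9 B 1 -> on_hand[A=40 B=37] avail[A=21 B=17] open={R2,R3,R4,R6,R7,R8,R9}
Step 12: commit R3 -> on_hand[A=40 B=28] avail[A=21 B=17] open={R2,R4,R6,R7,R8,R9}
Step 13: reserve R10 B 2 -> on_hand[A=40 B=28] avail[A=21 B=15] open={R10,R2,R4,R6,R7,R8,R9}
Step 14: reserve R11 B 3 -> on_hand[A=40 B=28] avail[A=21 B=12] open={R10,R11,R2,R4,R6,R7,R8,R9}
Step 15: reserve R12 A 1 -> on_hand[A=40 B=28] avail[A=20 B=12] open={R10,R11,R12,R2,R4,R6,R7,R8,R9}
Step 16: commit R8 -> on_hand[A=33 B=28] avail[A=20 B=12] open={R10,R11,R12,R2,R4,R6,R7,R9}
Step 17: cancel R2 -> on_hand[A=33 B=28] avail[A=20 B=17] open={R10,R11,R12,R4,R6,R7,R9}
Step 18: commit R11 -> on_hand[A=33 B=25] avail[A=20 B=17] open={R10,R12,R4,R6,R7,R9}
Step 19: reserve R13 B 5 -> on_hand[A=33 B=25] avail[A=20 B=12] open={R10,R12,R13,R4,R6,R7,R9}
Step 20: commit R10 -> on_hand[A=33 B=23] avail[A=20 B=12] open={R12,R13,R4,R6,R7,R9}
Step 21: reserve R14 B 6 -> on_hand[A=33 B=23] avail[A=20 B=6] open={R12,R13,R14,R4,R6,R7,R9}
Final available[B] = 6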